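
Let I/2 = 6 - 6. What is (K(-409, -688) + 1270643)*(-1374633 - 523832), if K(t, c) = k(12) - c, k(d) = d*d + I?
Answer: -2413850785875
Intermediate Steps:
I = 0 (I = 2*(6 - 6) = 2*0 = 0)
k(d) = d² (k(d) = d*d + 0 = d² + 0 = d²)
K(t, c) = 144 - c (K(t, c) = 12² - c = 144 - c)
(K(-409, -688) + 1270643)*(-1374633 - 523832) = ((144 - 1*(-688)) + 1270643)*(-1374633 - 523832) = ((144 + 688) + 1270643)*(-1898465) = (832 + 1270643)*(-1898465) = 1271475*(-1898465) = -2413850785875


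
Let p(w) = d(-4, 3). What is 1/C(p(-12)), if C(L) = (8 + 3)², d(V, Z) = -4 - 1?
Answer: 1/121 ≈ 0.0082645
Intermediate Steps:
d(V, Z) = -5
p(w) = -5
C(L) = 121 (C(L) = 11² = 121)
1/C(p(-12)) = 1/121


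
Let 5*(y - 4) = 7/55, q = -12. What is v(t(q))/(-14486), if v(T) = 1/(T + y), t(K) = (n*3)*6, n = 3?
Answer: -275/231153102 ≈ -1.1897e-6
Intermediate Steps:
y = 1107/275 (y = 4 + (7/55)/5 = 4 + (7*(1/55))/5 = 4 + (⅕)*(7/55) = 4 + 7/275 = 1107/275 ≈ 4.0255)
t(K) = 54 (t(K) = (3*3)*6 = 9*6 = 54)
v(T) = 1/(1107/275 + T) (v(T) = 1/(T + 1107/275) = 1/(1107/275 + T))
v(t(q))/(-14486) = (275/(1107 + 275*54))/(-14486) = (275/(1107 + 14850))*(-1/14486) = (275/15957)*(-1/14486) = -275/231153102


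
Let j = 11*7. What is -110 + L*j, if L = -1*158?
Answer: -12276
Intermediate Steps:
L = -158
j = 77
-110 + L*j = -110 - 158*77 = -110 - 12166 = -12276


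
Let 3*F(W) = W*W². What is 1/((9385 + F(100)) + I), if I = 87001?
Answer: 3/1289158 ≈ 2.3271e-6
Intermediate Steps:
F(W) = W³/3 (F(W) = (W*W²)/3 = W³/3)
1/((9385 + F(100)) + I) = 1/((9385 + (⅓)*100³) + 87001) = 1/((9385 + (⅓)*1000000) + 87001) = 1/((9385 + 1000000/3) + 87001) = 1/(1028155/3 + 87001) = 1/(1289158/3) = 3/1289158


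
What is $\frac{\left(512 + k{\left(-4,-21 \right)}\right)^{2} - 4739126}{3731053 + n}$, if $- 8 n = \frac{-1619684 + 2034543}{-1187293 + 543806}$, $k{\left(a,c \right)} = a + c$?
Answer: $- \frac{23175606432472}{19207073229347} \approx -1.2066$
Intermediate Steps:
$n = \frac{414859}{5147896}$ ($n = - \frac{\left(-1619684 + 2034543\right) \frac{1}{-1187293 + 543806}}{8} = - \frac{414859 \frac{1}{-643487}}{8} = - \frac{414859 \left(- \frac{1}{643487}\right)}{8} = \left(- \frac{1}{8}\right) \left(- \frac{414859}{643487}\right) = \frac{414859}{5147896} \approx 0.080588$)
$\frac{\left(512 + k{\left(-4,-21 \right)}\right)^{2} - 4739126}{3731053 + n} = \frac{\left(512 - 25\right)^{2} - 4739126}{3731053 + \frac{414859}{5147896}} = \frac{\left(512 - 25\right)^{2} - 4739126}{\frac{19207073229347}{5147896}} = \left(487^{2} - 4739126\right) \frac{5147896}{19207073229347} = \left(237169 - 4739126\right) \frac{5147896}{19207073229347} = \left(-4501957\right) \frac{5147896}{19207073229347} = - \frac{23175606432472}{19207073229347}$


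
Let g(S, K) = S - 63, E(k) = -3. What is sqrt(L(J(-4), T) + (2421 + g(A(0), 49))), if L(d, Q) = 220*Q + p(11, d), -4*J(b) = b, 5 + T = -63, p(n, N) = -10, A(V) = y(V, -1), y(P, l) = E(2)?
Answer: 29*I*sqrt(15) ≈ 112.32*I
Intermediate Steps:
y(P, l) = -3
A(V) = -3
T = -68 (T = -5 - 63 = -68)
J(b) = -b/4
g(S, K) = -63 + S
L(d, Q) = -10 + 220*Q (L(d, Q) = 220*Q - 10 = -10 + 220*Q)
sqrt(L(J(-4), T) + (2421 + g(A(0), 49))) = sqrt((-10 + 220*(-68)) + (2421 + (-63 - 3))) = sqrt((-10 - 14960) + (2421 - 66)) = sqrt(-14970 + 2355) = sqrt(-12615) = 29*I*sqrt(15)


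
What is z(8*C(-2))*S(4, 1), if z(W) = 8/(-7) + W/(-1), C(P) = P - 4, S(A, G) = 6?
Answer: 1968/7 ≈ 281.14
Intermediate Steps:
C(P) = -4 + P
z(W) = -8/7 - W (z(W) = 8*(-⅐) + W*(-1) = -8/7 - W)
z(8*C(-2))*S(4, 1) = (-8/7 - 8*(-4 - 2))*6 = (-8/7 - 8*(-6))*6 = (-8/7 - 1*(-48))*6 = (-8/7 + 48)*6 = (328/7)*6 = 1968/7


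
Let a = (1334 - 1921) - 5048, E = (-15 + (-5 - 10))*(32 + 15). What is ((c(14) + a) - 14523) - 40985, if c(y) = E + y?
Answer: -62539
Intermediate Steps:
E = -1410 (E = (-15 - 15)*47 = -30*47 = -1410)
a = -5635 (a = -587 - 5048 = -5635)
c(y) = -1410 + y
((c(14) + a) - 14523) - 40985 = (((-1410 + 14) - 5635) - 14523) - 40985 = ((-1396 - 5635) - 14523) - 40985 = (-7031 - 14523) - 40985 = -21554 - 40985 = -62539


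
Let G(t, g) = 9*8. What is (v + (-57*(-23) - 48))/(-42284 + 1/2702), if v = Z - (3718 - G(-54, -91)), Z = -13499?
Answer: 14304388/38083789 ≈ 0.37560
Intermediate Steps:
G(t, g) = 72
v = -17145 (v = -13499 - (3718 - 1*72) = -13499 - (3718 - 72) = -13499 - 1*3646 = -13499 - 3646 = -17145)
(v + (-57*(-23) - 48))/(-42284 + 1/2702) = (-17145 + (-57*(-23) - 48))/(-42284 + 1/2702) = (-17145 + (1311 - 48))/(-42284 + 1/2702) = (-17145 + 1263)/(-114251367/2702) = -15882*(-2702/114251367) = 14304388/38083789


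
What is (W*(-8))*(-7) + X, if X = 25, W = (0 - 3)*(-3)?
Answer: 529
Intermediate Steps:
W = 9 (W = -3*(-3) = 9)
(W*(-8))*(-7) + X = (9*(-8))*(-7) + 25 = -72*(-7) + 25 = 504 + 25 = 529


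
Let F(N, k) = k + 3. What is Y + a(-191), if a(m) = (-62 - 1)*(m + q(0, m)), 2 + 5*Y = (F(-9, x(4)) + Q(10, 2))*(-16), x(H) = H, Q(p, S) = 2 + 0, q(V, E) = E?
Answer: 120184/5 ≈ 24037.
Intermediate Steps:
Q(p, S) = 2
F(N, k) = 3 + k
Y = -146/5 (Y = -⅖ + (((3 + 4) + 2)*(-16))/5 = -⅖ + ((7 + 2)*(-16))/5 = -⅖ + (9*(-16))/5 = -⅖ + (⅕)*(-144) = -⅖ - 144/5 = -146/5 ≈ -29.200)
a(m) = -126*m (a(m) = (-62 - 1)*(m + m) = -126*m)
Y + a(-191) = -146/5 - 126*(-191) = -146/5 + 24066 = 120184/5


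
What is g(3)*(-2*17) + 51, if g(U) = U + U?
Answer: -153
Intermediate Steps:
g(U) = 2*U
g(3)*(-2*17) + 51 = (2*3)*(-2*17) + 51 = 6*(-34) + 51 = -204 + 51 = -153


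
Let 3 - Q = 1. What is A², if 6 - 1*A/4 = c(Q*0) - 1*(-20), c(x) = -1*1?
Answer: 2704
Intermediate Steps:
Q = 2 (Q = 3 - 1*1 = 3 - 1 = 2)
c(x) = -1
A = -52 (A = 24 - 4*(-1 - 1*(-20)) = 24 - 4*(-1 + 20) = 24 - 4*19 = 24 - 76 = -52)
A² = (-52)² = 2704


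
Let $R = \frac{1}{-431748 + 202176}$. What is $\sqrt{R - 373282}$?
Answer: $\frac{i \sqrt{546477622759985}}{38262} \approx 610.97 i$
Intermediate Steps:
$R = - \frac{1}{229572}$ ($R = \frac{1}{-229572} = - \frac{1}{229572} \approx -4.3559 \cdot 10^{-6}$)
$\sqrt{R - 373282} = \sqrt{- \frac{1}{229572} - 373282} = \sqrt{- \frac{85695095305}{229572}} = \frac{i \sqrt{546477622759985}}{38262}$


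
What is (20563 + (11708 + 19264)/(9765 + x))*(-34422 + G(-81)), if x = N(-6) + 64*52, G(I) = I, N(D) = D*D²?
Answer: -9137109405669/12877 ≈ -7.0957e+8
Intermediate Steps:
N(D) = D³
x = 3112 (x = (-6)³ + 64*52 = -216 + 3328 = 3112)
(20563 + (11708 + 19264)/(9765 + x))*(-34422 + G(-81)) = (20563 + (11708 + 19264)/(9765 + 3112))*(-34422 - 81) = (20563 + 30972/12877)*(-34503) = (264820723/12877)*(-34503) = -9137109405669/12877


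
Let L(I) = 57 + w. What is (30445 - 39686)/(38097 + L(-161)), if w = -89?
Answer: -9241/38065 ≈ -0.24277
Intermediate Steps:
L(I) = -32 (L(I) = 57 - 89 = -32)
(30445 - 39686)/(38097 + L(-161)) = (30445 - 39686)/(38097 - 32) = -9241/38065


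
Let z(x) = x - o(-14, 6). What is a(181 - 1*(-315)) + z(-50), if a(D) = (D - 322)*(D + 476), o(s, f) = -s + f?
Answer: 169058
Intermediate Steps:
o(s, f) = f - s
a(D) = (-322 + D)*(476 + D)
z(x) = -20 + x (z(x) = x - (6 - 1*(-14)) = x - (6 + 14) = x - 1*20 = x - 20 = -20 + x)
a(181 - 1*(-315)) + z(-50) = (-153272 + (181 - 1*(-315))**2 + 154*(181 - 1*(-315))) + (-20 - 50) = (-153272 + (181 + 315)**2 + 154*(181 + 315)) - 70 = (-153272 + 496**2 + 154*496) - 70 = (-153272 + 246016 + 76384) - 70 = 169128 - 70 = 169058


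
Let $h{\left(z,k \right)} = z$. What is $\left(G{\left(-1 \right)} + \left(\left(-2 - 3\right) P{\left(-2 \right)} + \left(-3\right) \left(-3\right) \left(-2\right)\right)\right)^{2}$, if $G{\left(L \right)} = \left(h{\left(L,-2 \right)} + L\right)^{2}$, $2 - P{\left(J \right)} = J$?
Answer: $1156$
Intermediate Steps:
$P{\left(J \right)} = 2 - J$
$G{\left(L \right)} = 4 L^{2}$ ($G{\left(L \right)} = \left(L + L\right)^{2} = \left(2 L\right)^{2} = 4 L^{2}$)
$\left(G{\left(-1 \right)} + \left(\left(-2 - 3\right) P{\left(-2 \right)} + \left(-3\right) \left(-3\right) \left(-2\right)\right)\right)^{2} = \left(4 \left(-1\right)^{2} + \left(\left(-2 - 3\right) \left(2 - -2\right) + \left(-3\right) \left(-3\right) \left(-2\right)\right)\right)^{2} = \left(4 \cdot 1 + \left(- 5 \left(2 + 2\right) + 9 \left(-2\right)\right)\right)^{2} = \left(4 - 38\right)^{2} = \left(-34\right)^{2} = 1156$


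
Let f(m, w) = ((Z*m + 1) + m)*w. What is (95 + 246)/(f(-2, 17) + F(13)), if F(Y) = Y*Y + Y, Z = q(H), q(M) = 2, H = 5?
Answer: 341/97 ≈ 3.5155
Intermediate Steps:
Z = 2
F(Y) = Y + Y² (F(Y) = Y² + Y = Y + Y²)
f(m, w) = w*(1 + 3*m) (f(m, w) = ((2*m + 1) + m)*w = ((1 + 2*m) + m)*w = (1 + 3*m)*w = w*(1 + 3*m))
(95 + 246)/(f(-2, 17) + F(13)) = (95 + 246)/(17*(1 + 3*(-2)) + 13*(1 + 13)) = 341/(17*(1 - 6) + 13*14) = 341/(17*(-5) + 182) = 341/(-85 + 182) = 341/97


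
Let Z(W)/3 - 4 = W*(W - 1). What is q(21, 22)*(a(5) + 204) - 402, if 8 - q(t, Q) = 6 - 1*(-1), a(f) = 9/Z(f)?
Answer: -1583/8 ≈ -197.88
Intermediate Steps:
Z(W) = 12 + 3*W*(-1 + W) (Z(W) = 12 + 3*(W*(W - 1)) = 12 + 3*(W*(-1 + W)) = 12 + 3*W*(-1 + W))
a(f) = 9/(12 - 3*f + 3*f²)
q(t, Q) = 1 (q(t, Q) = 8 - (6 - 1*(-1)) = 8 - (6 + 1) = 8 - 1*7 = 8 - 7 = 1)
q(21, 22)*(a(5) + 204) - 402 = 1*(3/(4 + 5² - 1*5) + 204) - 402 = 1*(3/(4 + 25 - 5) + 204) - 402 = 1*(3/24 + 204) - 402 = 1*(3*(1/24) + 204) - 402 = 1*(⅛ + 204) - 402 = 1*(1633/8) - 402 = 1633/8 - 402 = -1583/8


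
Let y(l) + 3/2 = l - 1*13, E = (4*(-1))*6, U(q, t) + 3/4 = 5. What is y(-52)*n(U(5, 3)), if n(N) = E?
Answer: 1596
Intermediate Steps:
U(q, t) = 17/4 (U(q, t) = -¾ + 5 = 17/4)
E = -24 (E = -4*6 = -24)
y(l) = -29/2 + l (y(l) = -3/2 + (l - 1*13) = -3/2 + (l - 13) = -3/2 + (-13 + l) = -29/2 + l)
n(N) = -24
y(-52)*n(U(5, 3)) = (-29/2 - 52)*(-24) = -133/2*(-24) = 1596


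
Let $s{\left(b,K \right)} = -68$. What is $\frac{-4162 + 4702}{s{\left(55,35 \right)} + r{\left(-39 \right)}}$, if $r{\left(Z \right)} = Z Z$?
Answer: $\frac{540}{1453} \approx 0.37164$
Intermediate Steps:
$r{\left(Z \right)} = Z^{2}$
$\frac{-4162 + 4702}{s{\left(55,35 \right)} + r{\left(-39 \right)}} = \frac{-4162 + 4702}{-68 + \left(-39\right)^{2}} = \frac{540}{-68 + 1521} = \frac{540}{1453}$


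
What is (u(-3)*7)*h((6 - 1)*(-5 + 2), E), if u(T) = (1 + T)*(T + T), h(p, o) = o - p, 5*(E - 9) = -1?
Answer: 9996/5 ≈ 1999.2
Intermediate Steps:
E = 44/5 (E = 9 + (1/5)*(-1) = 9 - 1/5 = 44/5 ≈ 8.8000)
u(T) = 2*T*(1 + T) (u(T) = (1 + T)*(2*T) = 2*T*(1 + T))
(u(-3)*7)*h((6 - 1)*(-5 + 2), E) = ((2*(-3)*(1 - 3))*7)*(44/5 - (6 - 1)*(-5 + 2)) = ((2*(-3)*(-2))*7)*(44/5 - 5*(-3)) = (12*7)*(44/5 - 1*(-15)) = 84*(44/5 + 15) = 84*(119/5) = 9996/5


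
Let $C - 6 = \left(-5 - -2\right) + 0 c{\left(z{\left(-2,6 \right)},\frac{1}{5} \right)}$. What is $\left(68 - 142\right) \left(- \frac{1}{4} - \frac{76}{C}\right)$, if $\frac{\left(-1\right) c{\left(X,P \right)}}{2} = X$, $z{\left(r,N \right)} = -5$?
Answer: $\frac{11359}{6} \approx 1893.2$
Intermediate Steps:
$c{\left(X,P \right)} = - 2 X$
$C = 3$ ($C = 6 + \left(\left(-5 - -2\right) + 0 \left(\left(-2\right) \left(-5\right)\right)\right) = 6 + \left(\left(-5 + 2\right) + 0 \cdot 10\right) = 6 + \left(-3 + 0\right) = 6 - 3 = 3$)
$\left(68 - 142\right) \left(- \frac{1}{4} - \frac{76}{C}\right) = \left(68 - 142\right) \left(- \frac{1}{4} - \frac{76}{3}\right) = - 74 \left(\left(-1\right) \frac{1}{4} - \frac{76}{3}\right) = - 74 \left(- \frac{1}{4} - \frac{76}{3}\right) = \left(-74\right) \left(- \frac{307}{12}\right) = \frac{11359}{6}$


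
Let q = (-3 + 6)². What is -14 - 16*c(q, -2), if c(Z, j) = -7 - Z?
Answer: 242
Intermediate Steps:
q = 9 (q = 3² = 9)
-14 - 16*c(q, -2) = -14 - 16*(-7 - 1*9) = -14 - 16*(-7 - 9) = -14 - 16*(-16) = -14 + 256 = 242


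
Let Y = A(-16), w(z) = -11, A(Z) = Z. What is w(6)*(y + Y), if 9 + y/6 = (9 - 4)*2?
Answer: 110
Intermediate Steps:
Y = -16
y = 6 (y = -54 + 6*((9 - 4)*2) = -54 + 6*(5*2) = -54 + 6*10 = -54 + 60 = 6)
w(6)*(y + Y) = -11*(6 - 16) = -11*(-10) = 110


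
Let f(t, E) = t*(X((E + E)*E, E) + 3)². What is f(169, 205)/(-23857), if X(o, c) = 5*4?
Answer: -89401/23857 ≈ -3.7474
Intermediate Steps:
X(o, c) = 20
f(t, E) = 529*t (f(t, E) = t*(20 + 3)² = t*23² = t*529 = 529*t)
f(169, 205)/(-23857) = (529*169)/(-23857) = 89401*(-1/23857) = -89401/23857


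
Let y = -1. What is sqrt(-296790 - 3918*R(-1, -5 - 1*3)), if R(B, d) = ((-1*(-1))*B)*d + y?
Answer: 6*I*sqrt(9006) ≈ 569.4*I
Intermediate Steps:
R(B, d) = -1 + B*d (R(B, d) = ((-1*(-1))*B)*d - 1 = (1*B)*d - 1 = B*d - 1 = -1 + B*d)
sqrt(-296790 - 3918*R(-1, -5 - 1*3)) = sqrt(-296790 - 3918*(-1 - (-5 - 1*3))) = sqrt(-296790 - 3918*(-1 - (-5 - 3))) = sqrt(-296790 - 3918*(-1 - 1*(-8))) = sqrt(-296790 - 3918*(-1 + 8)) = sqrt(-296790 - 3918*7) = sqrt(-296790 - 27426) = sqrt(-324216) = 6*I*sqrt(9006)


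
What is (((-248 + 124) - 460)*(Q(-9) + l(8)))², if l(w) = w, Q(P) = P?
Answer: 341056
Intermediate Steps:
(((-248 + 124) - 460)*(Q(-9) + l(8)))² = (((-248 + 124) - 460)*(-9 + 8))² = ((-124 - 460)*(-1))² = (-584*(-1))² = 584² = 341056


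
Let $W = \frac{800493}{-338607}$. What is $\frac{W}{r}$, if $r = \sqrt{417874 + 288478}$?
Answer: $- \frac{266831 \sqrt{44147}}{19931310972} \approx -0.0028129$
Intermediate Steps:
$W = - \frac{266831}{112869}$ ($W = 800493 \left(- \frac{1}{338607}\right) = - \frac{266831}{112869} \approx -2.3641$)
$r = 4 \sqrt{44147}$ ($r = \sqrt{706352} = 4 \sqrt{44147} \approx 840.45$)
$\frac{W}{r} = - \frac{266831}{112869 \cdot 4 \sqrt{44147}} = - \frac{266831 \frac{\sqrt{44147}}{176588}}{112869} = - \frac{266831 \sqrt{44147}}{19931310972}$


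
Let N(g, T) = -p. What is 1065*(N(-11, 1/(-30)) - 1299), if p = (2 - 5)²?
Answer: -1393020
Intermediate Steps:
p = 9 (p = (-3)² = 9)
N(g, T) = -9 (N(g, T) = -1*9 = -9)
1065*(N(-11, 1/(-30)) - 1299) = 1065*(-9 - 1299) = 1065*(-1308) = -1393020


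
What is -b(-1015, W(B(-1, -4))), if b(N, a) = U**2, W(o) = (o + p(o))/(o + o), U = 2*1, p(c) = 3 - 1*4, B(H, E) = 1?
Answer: -4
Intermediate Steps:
p(c) = -1 (p(c) = 3 - 4 = -1)
U = 2
W(o) = (-1 + o)/(2*o) (W(o) = (o - 1)/(o + o) = (-1 + o)/((2*o)) = (-1 + o)*(1/(2*o)) = (-1 + o)/(2*o))
b(N, a) = 4 (b(N, a) = 2**2 = 4)
-b(-1015, W(B(-1, -4))) = -1*4 = -4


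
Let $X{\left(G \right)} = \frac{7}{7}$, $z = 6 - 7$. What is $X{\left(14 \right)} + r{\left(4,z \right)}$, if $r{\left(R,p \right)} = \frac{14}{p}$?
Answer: $-13$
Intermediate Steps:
$z = -1$
$X{\left(G \right)} = 1$ ($X{\left(G \right)} = 7 \cdot \frac{1}{7} = 1$)
$X{\left(14 \right)} + r{\left(4,z \right)} = 1 + \frac{14}{-1} = 1 + 14 \left(-1\right) = 1 - 14 = -13$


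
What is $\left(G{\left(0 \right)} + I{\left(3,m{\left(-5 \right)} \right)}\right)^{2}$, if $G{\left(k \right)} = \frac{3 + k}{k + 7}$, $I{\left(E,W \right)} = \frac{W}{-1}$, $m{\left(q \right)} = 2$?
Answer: $\frac{121}{49} \approx 2.4694$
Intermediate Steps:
$I{\left(E,W \right)} = - W$ ($I{\left(E,W \right)} = W \left(-1\right) = - W$)
$G{\left(k \right)} = \frac{3 + k}{7 + k}$
$\left(G{\left(0 \right)} + I{\left(3,m{\left(-5 \right)} \right)}\right)^{2} = \left(\frac{3 + 0}{7 + 0} - 2\right)^{2} = \left(\frac{1}{7} \cdot 3 - 2\right)^{2} = \left(\frac{3}{7} - 2\right)^{2} = \left(- \frac{11}{7}\right)^{2} = \frac{121}{49}$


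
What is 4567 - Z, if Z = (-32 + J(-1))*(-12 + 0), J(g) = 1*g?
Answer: 4171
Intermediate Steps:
J(g) = g
Z = 396 (Z = (-32 - 1)*(-12 + 0) = -33*(-12) = 396)
4567 - Z = 4567 - 1*396 = 4567 - 396 = 4171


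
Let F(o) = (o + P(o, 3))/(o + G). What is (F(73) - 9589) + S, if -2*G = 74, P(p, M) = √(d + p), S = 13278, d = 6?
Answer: 132877/36 + √79/36 ≈ 3691.3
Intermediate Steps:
P(p, M) = √(6 + p)
G = -37 (G = -½*74 = -37)
F(o) = (o + √(6 + o))/(-37 + o) (F(o) = (o + √(6 + o))/(o - 37) = (o + √(6 + o))/(-37 + o))
(F(73) - 9589) + S = ((73 + √(6 + 73))/(-37 + 73) - 9589) + 13278 = ((73 + √79)/36 - 9589) + 13278 = ((73/36 + √79/36) - 9589) + 13278 = (-345131/36 + √79/36) + 13278 = 132877/36 + √79/36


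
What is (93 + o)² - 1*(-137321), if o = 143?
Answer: 193017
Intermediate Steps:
(93 + o)² - 1*(-137321) = (93 + 143)² - 1*(-137321) = 236² + 137321 = 55696 + 137321 = 193017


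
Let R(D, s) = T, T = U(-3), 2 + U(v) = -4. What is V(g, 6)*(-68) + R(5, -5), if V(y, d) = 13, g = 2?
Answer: -890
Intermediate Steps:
U(v) = -6 (U(v) = -2 - 4 = -6)
T = -6
R(D, s) = -6
V(g, 6)*(-68) + R(5, -5) = 13*(-68) - 6 = -884 - 6 = -890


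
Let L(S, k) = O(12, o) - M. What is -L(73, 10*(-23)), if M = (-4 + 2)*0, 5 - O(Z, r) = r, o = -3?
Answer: -8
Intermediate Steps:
O(Z, r) = 5 - r
M = 0 (M = -2*0 = 0)
L(S, k) = 8 (L(S, k) = (5 - 1*(-3)) - 1*0 = (5 + 3) + 0 = 8 + 0 = 8)
-L(73, 10*(-23)) = -1*8 = -8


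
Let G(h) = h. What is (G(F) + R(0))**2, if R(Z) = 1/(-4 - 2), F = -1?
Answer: 49/36 ≈ 1.3611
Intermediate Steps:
R(Z) = -1/6 (R(Z) = 1/(-6) = -1/6)
(G(F) + R(0))**2 = (-1 - 1/6)**2 = (-7/6)**2 = 49/36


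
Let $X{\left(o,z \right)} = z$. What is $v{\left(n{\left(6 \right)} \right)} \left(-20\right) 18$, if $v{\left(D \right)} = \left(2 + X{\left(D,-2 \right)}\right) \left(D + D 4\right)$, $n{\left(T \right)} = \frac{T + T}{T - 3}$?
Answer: $0$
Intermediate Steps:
$n{\left(T \right)} = \frac{2 T}{-3 + T}$
$v{\left(D \right)} = 0$ ($v{\left(D \right)} = \left(2 - 2\right) \left(D + D 4\right) = 0 \left(D + 4 D\right) = 0 \cdot 5 D = 0$)
$v{\left(n{\left(6 \right)} \right)} \left(-20\right) 18 = 0 \left(-20\right) 18 = 0 \cdot 18 = 0$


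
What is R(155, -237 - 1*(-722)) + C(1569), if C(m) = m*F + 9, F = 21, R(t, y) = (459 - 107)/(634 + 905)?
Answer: 50722714/1539 ≈ 32958.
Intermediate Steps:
R(t, y) = 352/1539
C(m) = 9 + 21*m (C(m) = m*21 + 9 = 21*m + 9 = 9 + 21*m)
R(155, -237 - 1*(-722)) + C(1569) = 352/1539 + (9 + 21*1569) = 352/1539 + (9 + 32949) = 352/1539 + 32958 = 50722714/1539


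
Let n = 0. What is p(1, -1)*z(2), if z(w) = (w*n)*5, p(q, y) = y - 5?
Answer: 0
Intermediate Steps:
p(q, y) = -5 + y
z(w) = 0 (z(w) = (w*0)*5 = 0*5 = 0)
p(1, -1)*z(2) = (-5 - 1)*0 = -6*0 = 0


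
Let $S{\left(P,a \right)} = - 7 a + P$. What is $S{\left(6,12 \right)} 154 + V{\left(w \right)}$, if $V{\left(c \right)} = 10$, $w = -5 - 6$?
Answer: $-12002$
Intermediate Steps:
$w = -11$
$S{\left(P,a \right)} = P - 7 a$
$S{\left(6,12 \right)} 154 + V{\left(w \right)} = \left(6 - 84\right) 154 + 10 = \left(-78\right) 154 + 10 = -12012 + 10 = -12002$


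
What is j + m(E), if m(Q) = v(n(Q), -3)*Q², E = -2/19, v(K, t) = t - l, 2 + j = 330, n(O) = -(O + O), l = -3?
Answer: 328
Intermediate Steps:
n(O) = -2*O
j = 328 (j = -2 + 330 = 328)
v(K, t) = 3 + t (v(K, t) = t - 1*(-3) = t + 3 = 3 + t)
E = -2/19 (E = -2*1/19 = -2/19 ≈ -0.10526)
m(Q) = 0 (m(Q) = (3 - 3)*Q² = 0*Q² = 0)
j + m(E) = 328 + 0 = 328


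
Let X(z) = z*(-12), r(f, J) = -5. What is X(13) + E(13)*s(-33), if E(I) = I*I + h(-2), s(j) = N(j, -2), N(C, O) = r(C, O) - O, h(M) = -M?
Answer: -669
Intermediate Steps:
N(C, O) = -5 - O
s(j) = -3 (s(j) = -5 - 1*(-2) = -5 + 2 = -3)
X(z) = -12*z
E(I) = 2 + I² (E(I) = I*I - 1*(-2) = I² + 2 = 2 + I²)
X(13) + E(13)*s(-33) = -12*13 + (2 + 13²)*(-3) = -156 + (2 + 169)*(-3) = -156 + 171*(-3) = -156 - 513 = -669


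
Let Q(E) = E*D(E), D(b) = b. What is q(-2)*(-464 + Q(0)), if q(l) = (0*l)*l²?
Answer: 0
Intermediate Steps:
q(l) = 0 (q(l) = 0*l² = 0)
Q(E) = E² (Q(E) = E*E = E²)
q(-2)*(-464 + Q(0)) = 0*(-464 + 0²) = 0*(-464 + 0) = 0*(-464) = 0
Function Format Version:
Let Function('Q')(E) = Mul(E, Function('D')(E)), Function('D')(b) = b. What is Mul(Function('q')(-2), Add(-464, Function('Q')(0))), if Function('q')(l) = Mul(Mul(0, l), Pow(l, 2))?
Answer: 0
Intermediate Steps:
Function('q')(l) = 0 (Function('q')(l) = Mul(0, Pow(l, 2)) = 0)
Function('Q')(E) = Pow(E, 2) (Function('Q')(E) = Mul(E, E) = Pow(E, 2))
Mul(Function('q')(-2), Add(-464, Function('Q')(0))) = Mul(0, Add(-464, Pow(0, 2))) = Mul(0, Add(-464, 0)) = Mul(0, -464) = 0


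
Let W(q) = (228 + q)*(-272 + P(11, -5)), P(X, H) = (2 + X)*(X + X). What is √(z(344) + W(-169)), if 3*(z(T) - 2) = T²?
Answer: 2*√90615/3 ≈ 200.68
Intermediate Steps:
z(T) = 2 + T²/3
P(X, H) = 2*X*(2 + X) (P(X, H) = (2 + X)*(2*X) = 2*X*(2 + X))
W(q) = 3192 + 14*q (W(q) = (228 + q)*(-272 + 2*11*(2 + 11)) = (228 + q)*(-272 + 2*11*13) = (228 + q)*(-272 + 286) = (228 + q)*14 = 3192 + 14*q)
√(z(344) + W(-169)) = √((2 + (⅓)*344²) + (3192 + 14*(-169))) = √((2 + (⅓)*118336) + (3192 - 2366)) = √((2 + 118336/3) + 826) = √(118342/3 + 826) = √(120820/3) = 2*√90615/3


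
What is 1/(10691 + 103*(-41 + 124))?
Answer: 1/19240 ≈ 5.1975e-5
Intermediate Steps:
1/(10691 + 103*(-41 + 124)) = 1/(10691 + 103*83) = 1/(10691 + 8549) = 1/19240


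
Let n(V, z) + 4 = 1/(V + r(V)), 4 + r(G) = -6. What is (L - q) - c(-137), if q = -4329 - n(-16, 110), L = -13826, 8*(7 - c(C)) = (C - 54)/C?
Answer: -135468049/14248 ≈ -9507.9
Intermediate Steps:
r(G) = -10 (r(G) = -4 - 6 = -10)
c(C) = 7 - (-54 + C)/(8*C) (c(C) = 7 - (C - 54)/(8*C) = 7 - (-54 + C)/(8*C))
n(V, z) = -4 + 1/(-10 + V) (n(V, z) = -4 + 1/(V - 10) = -4 + 1/(-10 + V))
q = -112449/26 (q = -4329 - (41 - 4*(-16))/(-10 - 16) = -4329 - (41 + 64)/(-26) = -4329 - (-1)*105/26 = -4329 - 1*(-105/26) = -4329 + 105/26 = -112449/26 ≈ -4325.0)
(L - q) - c(-137) = (-13826 - 1*(-112449/26)) - (54 + 55*(-137))/(8*(-137)) = (-13826 + 112449/26) - (-1)*(54 - 7535)/(8*137) = -247027/26 - (-1)*(-7481)/(8*137) = -247027/26 - 1*7481/1096 = -247027/26 - 7481/1096 = -135468049/14248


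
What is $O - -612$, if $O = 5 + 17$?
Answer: $634$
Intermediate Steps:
$O = 22$
$O - -612 = 22 - -612 = 22 + 612 = 634$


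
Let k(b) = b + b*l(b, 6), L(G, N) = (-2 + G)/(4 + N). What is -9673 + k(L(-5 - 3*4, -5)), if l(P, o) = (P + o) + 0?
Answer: -9179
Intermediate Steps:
l(P, o) = P + o
L(G, N) = (-2 + G)/(4 + N)
k(b) = b + b*(6 + b) (k(b) = b + b*(b + 6) = b + b*(6 + b))
-9673 + k(L(-5 - 3*4, -5)) = -9673 + ((-2 + (-5 - 3*4))/(4 - 5))*(7 + (-2 + (-5 - 3*4))/(4 - 5)) = -9673 + ((-2 + (-5 - 12))/(-1))*(7 + (-2 + (-5 - 12))/(-1)) = -9673 + (-(-2 - 17))*(7 - (-2 - 17)) = -9673 + (-1*(-19))*(7 - 1*(-19)) = -9673 + 19*(7 + 19) = -9673 + 19*26 = -9673 + 494 = -9179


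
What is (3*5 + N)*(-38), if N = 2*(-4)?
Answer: -266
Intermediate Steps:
N = -8
(3*5 + N)*(-38) = (3*5 - 8)*(-38) = (15 - 8)*(-38) = 7*(-38) = -266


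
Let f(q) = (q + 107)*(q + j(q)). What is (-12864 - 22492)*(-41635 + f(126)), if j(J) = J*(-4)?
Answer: 4585991404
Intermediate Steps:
j(J) = -4*J
f(q) = -3*q*(107 + q) (f(q) = (q + 107)*(q - 4*q) = (107 + q)*(-3*q) = -3*q*(107 + q))
(-12864 - 22492)*(-41635 + f(126)) = (-12864 - 22492)*(-41635 + 3*126*(-107 - 1*126)) = -35356*(-41635 + 3*126*(-107 - 126)) = -35356*(-41635 + 3*126*(-233)) = -35356*(-41635 - 88074) = -35356*(-129709) = 4585991404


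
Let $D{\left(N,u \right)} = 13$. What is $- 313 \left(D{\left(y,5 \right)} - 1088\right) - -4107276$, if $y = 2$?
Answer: $4443751$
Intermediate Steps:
$- 313 \left(D{\left(y,5 \right)} - 1088\right) - -4107276 = - 313 \left(13 - 1088\right) - -4107276 = \left(-313\right) \left(-1075\right) + 4107276 = 336475 + 4107276 = 4443751$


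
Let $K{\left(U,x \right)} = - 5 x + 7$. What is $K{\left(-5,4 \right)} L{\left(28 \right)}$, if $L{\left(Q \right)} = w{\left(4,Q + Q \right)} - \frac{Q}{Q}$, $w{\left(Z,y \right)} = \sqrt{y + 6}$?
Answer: $13 - 13 \sqrt{62} \approx -89.362$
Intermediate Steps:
$w{\left(Z,y \right)} = \sqrt{6 + y}$
$K{\left(U,x \right)} = 7 - 5 x$
$L{\left(Q \right)} = -1 + \sqrt{6 + 2 Q}$ ($L{\left(Q \right)} = \sqrt{6 + \left(Q + Q\right)} - \frac{Q}{Q} = \sqrt{6 + 2 Q} - 1 = -1 + \sqrt{6 + 2 Q}$)
$K{\left(-5,4 \right)} L{\left(28 \right)} = \left(7 - 20\right) \left(-1 + \sqrt{6 + 2 \cdot 28}\right) = \left(7 - 20\right) \left(-1 + \sqrt{6 + 56}\right) = - 13 \left(-1 + \sqrt{62}\right) = 13 - 13 \sqrt{62}$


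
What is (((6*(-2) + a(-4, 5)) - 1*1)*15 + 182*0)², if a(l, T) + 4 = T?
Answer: 32400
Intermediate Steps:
a(l, T) = -4 + T
(((6*(-2) + a(-4, 5)) - 1*1)*15 + 182*0)² = (((6*(-2) + (-4 + 5)) - 1*1)*15 + 182*0)² = (((-12 + 1) - 1)*15 + 0)² = ((-11 - 1)*15 + 0)² = (-12*15 + 0)² = (-180 + 0)² = (-180)² = 32400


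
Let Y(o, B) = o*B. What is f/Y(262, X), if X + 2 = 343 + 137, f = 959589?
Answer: 959589/125236 ≈ 7.6622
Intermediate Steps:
X = 478 (X = -2 + (343 + 137) = -2 + 480 = 478)
Y(o, B) = B*o
f/Y(262, X) = 959589/((478*262)) = 959589/125236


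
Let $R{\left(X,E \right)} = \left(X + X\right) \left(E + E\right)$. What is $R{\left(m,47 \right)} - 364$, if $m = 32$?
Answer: $5652$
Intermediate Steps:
$R{\left(X,E \right)} = 4 E X$ ($R{\left(X,E \right)} = 2 X 2 E = 4 E X$)
$R{\left(m,47 \right)} - 364 = 4 \cdot 47 \cdot 32 - 364 = 6016 - 364 = 5652$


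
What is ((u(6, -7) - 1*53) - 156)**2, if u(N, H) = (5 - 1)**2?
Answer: 37249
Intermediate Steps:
u(N, H) = 16 (u(N, H) = 4**2 = 16)
((u(6, -7) - 1*53) - 156)**2 = ((16 - 1*53) - 156)**2 = ((16 - 53) - 156)**2 = (-37 - 156)**2 = (-193)**2 = 37249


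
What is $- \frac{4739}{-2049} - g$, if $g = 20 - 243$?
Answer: $\frac{461666}{2049} \approx 225.31$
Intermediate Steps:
$g = -223$ ($g = 20 - 243 = -223$)
$- \frac{4739}{-2049} - g = - \frac{4739}{-2049} - -223 = \left(-4739\right) \left(- \frac{1}{2049}\right) + 223 = \frac{4739}{2049} + 223 = \frac{461666}{2049}$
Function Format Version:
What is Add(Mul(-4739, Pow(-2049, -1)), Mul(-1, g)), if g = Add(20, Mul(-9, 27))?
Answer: Rational(461666, 2049) ≈ 225.31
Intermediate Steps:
g = -223 (g = Add(20, -243) = -223)
Add(Mul(-4739, Pow(-2049, -1)), Mul(-1, g)) = Add(Mul(-4739, Pow(-2049, -1)), Mul(-1, -223)) = Add(Mul(-4739, Rational(-1, 2049)), 223) = Add(Rational(4739, 2049), 223) = Rational(461666, 2049)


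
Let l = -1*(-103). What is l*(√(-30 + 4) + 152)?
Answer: 15656 + 103*I*√26 ≈ 15656.0 + 525.2*I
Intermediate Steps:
l = 103
l*(√(-30 + 4) + 152) = 103*(√(-30 + 4) + 152) = 103*(√(-26) + 152) = 103*(I*√26 + 152) = 103*(152 + I*√26) = 15656 + 103*I*√26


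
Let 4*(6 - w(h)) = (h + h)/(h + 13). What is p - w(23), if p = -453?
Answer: -33025/72 ≈ -458.68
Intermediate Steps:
w(h) = 6 - h/(2*(13 + h)) (w(h) = 6 - (h + h)/(4*(h + 13)) = 6 - 2*h/(4*(13 + h)) = 6 - h/(2*(13 + h)))
p - w(23) = -453 - (156 + 11*23)/(2*(13 + 23)) = -453 - (156 + 253)/(2*36) = -453 - 409/(2*36) = -453 - 1*409/72 = -453 - 409/72 = -33025/72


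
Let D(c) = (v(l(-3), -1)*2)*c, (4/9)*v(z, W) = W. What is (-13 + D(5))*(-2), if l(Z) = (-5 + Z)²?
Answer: 71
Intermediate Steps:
v(z, W) = 9*W/4
D(c) = -9*c/2 (D(c) = (((9/4)*(-1))*2)*c = (-9/4*2)*c = -9*c/2)
(-13 + D(5))*(-2) = (-13 - 9/2*5)*(-2) = (-13 - 45/2)*(-2) = -71/2*(-2) = 71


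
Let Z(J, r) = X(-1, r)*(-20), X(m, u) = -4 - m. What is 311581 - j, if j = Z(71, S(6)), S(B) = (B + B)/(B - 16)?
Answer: 311521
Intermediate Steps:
S(B) = 2*B/(-16 + B) (S(B) = (2*B)/(-16 + B) = 2*B/(-16 + B))
Z(J, r) = 60 (Z(J, r) = (-4 - 1*(-1))*(-20) = (-4 + 1)*(-20) = -3*(-20) = 60)
j = 60
311581 - j = 311581 - 1*60 = 311581 - 60 = 311521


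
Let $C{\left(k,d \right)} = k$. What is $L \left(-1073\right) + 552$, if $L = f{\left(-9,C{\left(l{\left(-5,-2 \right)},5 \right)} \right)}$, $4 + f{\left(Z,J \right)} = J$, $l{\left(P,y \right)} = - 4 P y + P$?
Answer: $53129$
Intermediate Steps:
$l{\left(P,y \right)} = P - 4 P y$ ($l{\left(P,y \right)} = - 4 P y + P = P - 4 P y$)
$f{\left(Z,J \right)} = -4 + J$
$L = -49$ ($L = -4 - 5 \left(1 - -8\right) = -4 - 5 \left(1 + 8\right) = -4 - 45 = -49$)
$L \left(-1073\right) + 552 = \left(-49\right) \left(-1073\right) + 552 = 52577 + 552 = 53129$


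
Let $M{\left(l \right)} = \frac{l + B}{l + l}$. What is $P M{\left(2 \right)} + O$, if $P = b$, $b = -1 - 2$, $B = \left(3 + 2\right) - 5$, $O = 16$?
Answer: $\frac{29}{2} \approx 14.5$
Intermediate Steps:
$B = 0$ ($B = 5 - 5 = 0$)
$b = -3$ ($b = -1 - 2 = -3$)
$M{\left(l \right)} = \frac{1}{2}$ ($M{\left(l \right)} = \frac{l + 0}{l + l} = \frac{l}{2 l} = l \frac{1}{2 l} = \frac{1}{2}$)
$P = -3$
$P M{\left(2 \right)} + O = \left(-3\right) \frac{1}{2} + 16 = - \frac{3}{2} + 16 = \frac{29}{2}$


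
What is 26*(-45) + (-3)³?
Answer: -1197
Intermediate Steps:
26*(-45) + (-3)³ = -1170 - 27 = -1197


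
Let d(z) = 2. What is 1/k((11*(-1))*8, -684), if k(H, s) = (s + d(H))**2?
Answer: 1/465124 ≈ 2.1500e-6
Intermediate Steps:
k(H, s) = (2 + s)**2 (k(H, s) = (s + 2)**2 = (2 + s)**2)
1/k((11*(-1))*8, -684) = 1/((2 - 684)**2) = 1/((-682)**2) = 1/465124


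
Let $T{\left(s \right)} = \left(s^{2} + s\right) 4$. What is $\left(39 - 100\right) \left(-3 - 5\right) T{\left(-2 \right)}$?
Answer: $3904$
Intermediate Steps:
$T{\left(s \right)} = 4 s + 4 s^{2}$ ($T{\left(s \right)} = \left(s + s^{2}\right) 4 = 4 s + 4 s^{2}$)
$\left(39 - 100\right) \left(-3 - 5\right) T{\left(-2 \right)} = \left(39 - 100\right) \left(-3 - 5\right) 4 \left(-2\right) \left(1 - 2\right) = - 61 \left(- 8 \cdot 4 \left(-2\right) \left(-1\right)\right) = - 61 \left(\left(-8\right) 8\right) = \left(-61\right) \left(-64\right) = 3904$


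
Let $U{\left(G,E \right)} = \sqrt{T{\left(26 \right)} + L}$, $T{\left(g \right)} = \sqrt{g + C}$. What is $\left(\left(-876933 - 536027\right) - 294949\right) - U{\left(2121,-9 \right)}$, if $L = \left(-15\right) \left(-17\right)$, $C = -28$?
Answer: $-1707909 - \sqrt{255 + i \sqrt{2}} \approx -1.7079 \cdot 10^{6} - 0.044281 i$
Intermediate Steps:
$T{\left(g \right)} = \sqrt{-28 + g}$ ($T{\left(g \right)} = \sqrt{g - 28} = \sqrt{-28 + g}$)
$L = 255$
$U{\left(G,E \right)} = \sqrt{255 + i \sqrt{2}}$ ($U{\left(G,E \right)} = \sqrt{\sqrt{-28 + 26} + 255} = \sqrt{\sqrt{-2} + 255} = \sqrt{i \sqrt{2} + 255} = \sqrt{255 + i \sqrt{2}}$)
$\left(\left(-876933 - 536027\right) - 294949\right) - U{\left(2121,-9 \right)} = \left(\left(-876933 - 536027\right) - 294949\right) - \sqrt{255 + i \sqrt{2}} = \left(-1412960 - 294949\right) - \sqrt{255 + i \sqrt{2}} = -1707909 - \sqrt{255 + i \sqrt{2}}$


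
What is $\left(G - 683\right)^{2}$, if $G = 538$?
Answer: $21025$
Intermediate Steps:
$\left(G - 683\right)^{2} = \left(538 - 683\right)^{2} = \left(-145\right)^{2} = 21025$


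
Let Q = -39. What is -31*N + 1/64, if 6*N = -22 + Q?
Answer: 60515/192 ≈ 315.18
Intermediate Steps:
N = -61/6 (N = (-22 - 39)/6 = (⅙)*(-61) = -61/6 ≈ -10.167)
-31*N + 1/64 = -31*(-61/6) + 1/64 = 1891/6 + 1/64 = 60515/192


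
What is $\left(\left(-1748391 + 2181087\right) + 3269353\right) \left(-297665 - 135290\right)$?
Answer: $-1602820624795$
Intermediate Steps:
$\left(\left(-1748391 + 2181087\right) + 3269353\right) \left(-297665 - 135290\right) = \left(432696 + 3269353\right) \left(-432955\right) = 3702049 \left(-432955\right) = -1602820624795$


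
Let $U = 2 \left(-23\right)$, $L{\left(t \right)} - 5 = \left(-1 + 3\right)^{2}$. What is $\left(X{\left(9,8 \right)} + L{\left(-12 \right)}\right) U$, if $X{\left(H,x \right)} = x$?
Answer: $-782$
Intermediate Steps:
$L{\left(t \right)} = 9$ ($L{\left(t \right)} = 5 + \left(-1 + 3\right)^{2} = 5 + 2^{2} = 5 + 4 = 9$)
$U = -46$
$\left(X{\left(9,8 \right)} + L{\left(-12 \right)}\right) U = \left(8 + 9\right) \left(-46\right) = 17 \left(-46\right) = -782$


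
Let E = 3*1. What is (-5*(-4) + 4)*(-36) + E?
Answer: -861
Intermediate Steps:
E = 3
(-5*(-4) + 4)*(-36) + E = (-5*(-4) + 4)*(-36) + 3 = (20 + 4)*(-36) + 3 = 24*(-36) + 3 = -864 + 3 = -861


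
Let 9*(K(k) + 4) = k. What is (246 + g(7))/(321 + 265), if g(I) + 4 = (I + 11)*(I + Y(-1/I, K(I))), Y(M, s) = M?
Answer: 1279/2051 ≈ 0.62360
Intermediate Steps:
K(k) = -4 + k/9
g(I) = -4 + (11 + I)*(I - 1/I) (g(I) = -4 + (I + 11)*(I - 1/I) = -4 + (11 + I)*(I - 1/I))
(246 + g(7))/(321 + 265) = (246 + (-5 + 7² - 11/7 + 11*7))/(321 + 265) = (246 + (-5 + 49 - 11*⅐ + 77))/586 = (246 + (-5 + 49 - 11/7 + 77))*(1/586) = (246 + 836/7)*(1/586) = (2558/7)*(1/586) = 1279/2051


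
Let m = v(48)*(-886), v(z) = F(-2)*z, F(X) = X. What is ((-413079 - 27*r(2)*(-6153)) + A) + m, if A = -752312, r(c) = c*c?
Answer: -415811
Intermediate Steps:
r(c) = c²
v(z) = -2*z
m = 85056 (m = -2*48*(-886) = -96*(-886) = 85056)
((-413079 - 27*r(2)*(-6153)) + A) + m = ((-413079 - 27*2²*(-6153)) - 752312) + 85056 = ((-413079 - 27*4*(-6153)) - 752312) + 85056 = ((-413079 - 108*(-6153)) - 752312) + 85056 = ((-413079 + 664524) - 752312) + 85056 = (251445 - 752312) + 85056 = -500867 + 85056 = -415811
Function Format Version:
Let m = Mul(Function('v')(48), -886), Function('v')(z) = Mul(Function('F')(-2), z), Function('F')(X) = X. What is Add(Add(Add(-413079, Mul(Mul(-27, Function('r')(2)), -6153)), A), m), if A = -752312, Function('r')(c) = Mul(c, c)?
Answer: -415811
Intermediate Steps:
Function('r')(c) = Pow(c, 2)
Function('v')(z) = Mul(-2, z)
m = 85056 (m = Mul(Mul(-2, 48), -886) = Mul(-96, -886) = 85056)
Add(Add(Add(-413079, Mul(Mul(-27, Function('r')(2)), -6153)), A), m) = Add(Add(Add(-413079, Mul(Mul(-27, Pow(2, 2)), -6153)), -752312), 85056) = Add(Add(Add(-413079, Mul(Mul(-27, 4), -6153)), -752312), 85056) = Add(Add(Add(-413079, Mul(-108, -6153)), -752312), 85056) = Add(Add(Add(-413079, 664524), -752312), 85056) = Add(Add(251445, -752312), 85056) = Add(-500867, 85056) = -415811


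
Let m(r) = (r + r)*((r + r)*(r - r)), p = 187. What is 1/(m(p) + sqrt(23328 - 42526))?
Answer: -I*sqrt(19198)/19198 ≈ -0.0072173*I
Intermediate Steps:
m(r) = 0 (m(r) = (2*r)*((2*r)*0) = (2*r)*0 = 0)
1/(m(p) + sqrt(23328 - 42526)) = 1/(0 + sqrt(23328 - 42526)) = 1/(0 + sqrt(-19198)) = 1/(0 + I*sqrt(19198)) = 1/(I*sqrt(19198)) = -I*sqrt(19198)/19198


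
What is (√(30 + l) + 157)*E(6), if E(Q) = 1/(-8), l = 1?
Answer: -157/8 - √31/8 ≈ -20.321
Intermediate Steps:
E(Q) = -⅛
(√(30 + l) + 157)*E(6) = (√(30 + 1) + 157)*(-⅛) = (√31 + 157)*(-⅛) = (157 + √31)*(-⅛) = -157/8 - √31/8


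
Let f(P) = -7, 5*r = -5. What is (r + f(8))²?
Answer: 64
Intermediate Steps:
r = -1 (r = (⅕)*(-5) = -1)
(r + f(8))² = (-1 - 7)² = (-8)² = 64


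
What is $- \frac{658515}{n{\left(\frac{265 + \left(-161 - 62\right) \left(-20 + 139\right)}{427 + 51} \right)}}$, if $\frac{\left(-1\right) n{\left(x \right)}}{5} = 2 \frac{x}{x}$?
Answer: $\frac{131703}{2} \approx 65852.0$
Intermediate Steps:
$n{\left(x \right)} = -10$ ($n{\left(x \right)} = - 5 \cdot 2 \frac{x}{x} = - 5 \cdot 2 \cdot 1 = \left(-5\right) 2 = -10$)
$- \frac{658515}{n{\left(\frac{265 + \left(-161 - 62\right) \left(-20 + 139\right)}{427 + 51} \right)}} = - \frac{658515}{-10} = \left(-658515\right) \left(- \frac{1}{10}\right) = \frac{131703}{2}$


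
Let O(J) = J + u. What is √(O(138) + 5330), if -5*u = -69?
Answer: √137045/5 ≈ 74.039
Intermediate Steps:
u = 69/5 (u = -⅕*(-69) = 69/5 ≈ 13.800)
O(J) = 69/5 + J (O(J) = J + 69/5 = 69/5 + J)
√(O(138) + 5330) = √((69/5 + 138) + 5330) = √(759/5 + 5330) = √(27409/5) = √137045/5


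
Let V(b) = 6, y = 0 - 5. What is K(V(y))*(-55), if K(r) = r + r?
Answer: -660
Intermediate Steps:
y = -5
K(r) = 2*r
K(V(y))*(-55) = (2*6)*(-55) = 12*(-55) = -660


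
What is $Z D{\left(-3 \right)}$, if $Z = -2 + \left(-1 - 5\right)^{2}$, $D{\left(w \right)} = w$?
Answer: $-102$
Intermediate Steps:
$Z = 34$ ($Z = -2 + \left(-6\right)^{2} = -2 + 36 = 34$)
$Z D{\left(-3 \right)} = 34 \left(-3\right) = -102$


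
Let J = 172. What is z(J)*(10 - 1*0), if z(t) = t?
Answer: 1720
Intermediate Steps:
z(J)*(10 - 1*0) = 172*(10 - 1*0) = 172*(10 + 0) = 172*10 = 1720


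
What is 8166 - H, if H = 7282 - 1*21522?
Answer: 22406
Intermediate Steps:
H = -14240 (H = 7282 - 21522 = -14240)
8166 - H = 8166 - 1*(-14240) = 8166 + 14240 = 22406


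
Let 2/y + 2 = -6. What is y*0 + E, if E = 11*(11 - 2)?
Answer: 99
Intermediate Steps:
y = -¼ (y = 2/(-2 - 6) = 2/(-8) = 2*(-⅛) = -¼ ≈ -0.25000)
E = 99 (E = 11*9 = 99)
y*0 + E = -¼*0 + 99 = 0 + 99 = 99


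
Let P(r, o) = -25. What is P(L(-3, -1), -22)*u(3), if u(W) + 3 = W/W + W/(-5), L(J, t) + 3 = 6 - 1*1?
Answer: 65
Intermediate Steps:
L(J, t) = 2 (L(J, t) = -3 + (6 - 1*1) = -3 + (6 - 1) = -3 + 5 = 2)
u(W) = -2 - W/5 (u(W) = -3 + (W/W + W/(-5)) = -3 + (1 + W*(-1/5)) = -3 + (1 - W/5) = -2 - W/5)
P(L(-3, -1), -22)*u(3) = -25*(-2 - 1/5*3) = -25*(-2 - 3/5) = -25*(-13/5) = 65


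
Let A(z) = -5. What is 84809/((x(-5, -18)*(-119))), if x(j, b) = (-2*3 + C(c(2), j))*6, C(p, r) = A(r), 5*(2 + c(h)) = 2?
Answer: 84809/7854 ≈ 10.798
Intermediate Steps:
c(h) = -8/5 (c(h) = -2 + (⅕)*2 = -2 + ⅖ = -8/5)
C(p, r) = -5
x(j, b) = -66 (x(j, b) = (-2*3 - 5)*6 = (-6 - 5)*6 = -11*6 = -66)
84809/((x(-5, -18)*(-119))) = 84809/((-66*(-119))) = 84809/7854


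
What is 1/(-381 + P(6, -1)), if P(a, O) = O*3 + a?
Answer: -1/378 ≈ -0.0026455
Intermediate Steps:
P(a, O) = a + 3*O (P(a, O) = 3*O + a = a + 3*O)
1/(-381 + P(6, -1)) = 1/(-381 + (6 + 3*(-1))) = 1/(-381 + (6 - 3)) = 1/(-381 + 3) = 1/(-378) = -1/378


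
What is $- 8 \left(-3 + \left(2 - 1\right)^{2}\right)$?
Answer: $16$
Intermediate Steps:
$- 8 \left(-3 + \left(2 - 1\right)^{2}\right) = - 8 \left(-3 + 1^{2}\right) = - 8 \left(-3 + 1\right) = \left(-8\right) \left(-2\right) = 16$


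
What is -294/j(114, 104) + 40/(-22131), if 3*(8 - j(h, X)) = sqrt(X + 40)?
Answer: -3253337/44262 ≈ -73.502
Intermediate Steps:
j(h, X) = 8 - sqrt(40 + X)/3 (j(h, X) = 8 - sqrt(X + 40)/3 = 8 - sqrt(40 + X)/3)
-294/j(114, 104) + 40/(-22131) = -294/(8 - sqrt(40 + 104)/3) + 40/(-22131) = -294/(8 - sqrt(144)/3) + 40*(-1/22131) = -294/(8 - 1/3*12) - 40/22131 = -294/(8 - 4) - 40/22131 = -294/4 - 40/22131 = -294*1/4 - 40/22131 = -147/2 - 40/22131 = -3253337/44262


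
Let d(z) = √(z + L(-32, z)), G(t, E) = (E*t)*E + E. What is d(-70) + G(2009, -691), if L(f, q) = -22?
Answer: 959258638 + 2*I*√23 ≈ 9.5926e+8 + 9.5917*I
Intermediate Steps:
G(t, E) = E + t*E² (G(t, E) = t*E² + E = E + t*E²)
d(z) = √(-22 + z) (d(z) = √(z - 22) = √(-22 + z))
d(-70) + G(2009, -691) = √(-22 - 70) - 691*(1 - 691*2009) = √(-92) - 691*(1 - 1388219) = 2*I*√23 - 691*(-1388218) = 2*I*√23 + 959258638 = 959258638 + 2*I*√23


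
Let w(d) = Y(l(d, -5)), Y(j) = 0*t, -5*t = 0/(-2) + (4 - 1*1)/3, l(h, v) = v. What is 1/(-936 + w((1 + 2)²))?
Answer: -1/936 ≈ -0.0010684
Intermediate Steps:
t = -⅕ (t = -(0/(-2) + (4 - 1*1)/3)/5 = -(0*(-½) + (4 - 1)*(⅓))/5 = -(0 + 3*(⅓))/5 = -(0 + 1)/5 = -⅕*1 = -⅕ ≈ -0.20000)
Y(j) = 0 (Y(j) = 0*(-⅕) = 0)
w(d) = 0
1/(-936 + w((1 + 2)²)) = 1/(-936 + 0) = 1/(-936) = -1/936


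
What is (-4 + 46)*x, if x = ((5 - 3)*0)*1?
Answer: 0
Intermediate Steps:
x = 0 (x = (2*0)*1 = 0*1 = 0)
(-4 + 46)*x = (-4 + 46)*0 = 42*0 = 0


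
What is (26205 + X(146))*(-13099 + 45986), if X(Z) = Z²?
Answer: 1562823127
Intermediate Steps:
(26205 + X(146))*(-13099 + 45986) = (26205 + 146²)*(-13099 + 45986) = (26205 + 21316)*32887 = 47521*32887 = 1562823127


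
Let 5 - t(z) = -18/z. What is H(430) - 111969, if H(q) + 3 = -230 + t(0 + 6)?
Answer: -112194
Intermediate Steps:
t(z) = 5 + 18/z (t(z) = 5 - (-18)/z = 5 + 18/z)
H(q) = -225 (H(q) = -3 + (-230 + (5 + 18/(0 + 6))) = -3 + (-230 + (5 + 18/6)) = -3 + (-230 + (5 + 18*(⅙))) = -3 + (-230 + (5 + 3)) = -3 + (-230 + 8) = -3 - 222 = -225)
H(430) - 111969 = -225 - 111969 = -112194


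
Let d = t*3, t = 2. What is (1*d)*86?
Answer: 516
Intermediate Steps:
d = 6 (d = 2*3 = 6)
(1*d)*86 = (1*6)*86 = 6*86 = 516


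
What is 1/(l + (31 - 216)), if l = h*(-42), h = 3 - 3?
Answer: -1/185 ≈ -0.0054054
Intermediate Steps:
h = 0
l = 0 (l = 0*(-42) = 0)
1/(l + (31 - 216)) = 1/(0 + (31 - 216)) = 1/(0 - 185) = 1/(-185) = -1/185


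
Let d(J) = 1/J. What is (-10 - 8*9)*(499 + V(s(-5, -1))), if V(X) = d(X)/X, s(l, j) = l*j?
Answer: -1023032/25 ≈ -40921.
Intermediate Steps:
s(l, j) = j*l
V(X) = X⁻² (V(X) = 1/(X*X) = X⁻²)
(-10 - 8*9)*(499 + V(s(-5, -1))) = (-10 - 8*9)*(499 + (-1*(-5))⁻²) = (-10 - 72)*(499 + 5⁻²) = -82*(499 + 1/25) = -82*12476/25 = -1023032/25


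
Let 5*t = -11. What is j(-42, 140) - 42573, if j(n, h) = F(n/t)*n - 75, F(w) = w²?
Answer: -7012608/121 ≈ -57955.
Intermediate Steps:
t = -11/5 (t = (⅕)*(-11) = -11/5 ≈ -2.2000)
j(n, h) = -75 + 25*n³/121 (j(n, h) = (n/(-11/5))²*n - 75 = (n*(-5/11))²*n - 75 = (-5*n/11)²*n - 75 = (25*n²/121)*n - 75 = 25*n³/121 - 75 = -75 + 25*n³/121)
j(-42, 140) - 42573 = (-75 + (25/121)*(-42)³) - 42573 = (-75 + (25/121)*(-74088)) - 42573 = (-75 - 1852200/121) - 42573 = -1861275/121 - 42573 = -7012608/121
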